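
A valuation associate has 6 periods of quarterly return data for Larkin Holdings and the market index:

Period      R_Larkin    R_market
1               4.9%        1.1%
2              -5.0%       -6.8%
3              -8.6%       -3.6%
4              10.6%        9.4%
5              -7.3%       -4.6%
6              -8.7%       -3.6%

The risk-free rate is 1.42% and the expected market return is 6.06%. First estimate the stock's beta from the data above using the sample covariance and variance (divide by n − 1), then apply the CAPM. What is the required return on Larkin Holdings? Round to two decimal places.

7.24%

Mean R_i = (4.9 − 5.0 − 8.6 + 10.6 − 7.3 − 8.7) / 6 = -2.3500%
Mean R_m = (1.1 − 6.8 − 3.6 + 9.4 − 4.6 − 3.6) / 6 = -1.3500%
Σ(R_i − R̄_i)(R_m − R̄_m) = 215.8550  ⇒  Cov = 215.8550 / 5 = 43.1710
Σ(R_m − R̄_m)² = 171.9550  ⇒  Var(R_m) = 171.9550 / 5 = 34.3910
β = Cov / Var(R_m) = 43.1710 / 34.3910 = 1.2553
MRP = 6.06% − 1.42% = 4.64%
E(R) = R_f + β × MRP = 1.42% + 1.2553 × 4.64% = 7.24%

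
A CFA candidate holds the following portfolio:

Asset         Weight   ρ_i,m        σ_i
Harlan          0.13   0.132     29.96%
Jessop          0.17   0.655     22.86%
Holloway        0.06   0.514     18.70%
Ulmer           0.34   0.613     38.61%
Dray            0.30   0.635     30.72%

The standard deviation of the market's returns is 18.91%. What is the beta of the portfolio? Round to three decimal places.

β_Harlan = 0.132 × 29.96% / 18.91% = 0.2091
β_Jessop = 0.655 × 22.86% / 18.91% = 0.7918
β_Holloway = 0.514 × 18.70% / 18.91% = 0.5083
β_Ulmer = 0.613 × 38.61% / 18.91% = 1.2516
β_Dray = 0.635 × 30.72% / 18.91% = 1.0316
β_P = Σ w_i β_i = 0.13×0.2091 + 0.17×0.7918 + 0.06×0.5083 + 0.34×1.2516 + 0.30×1.0316 = 0.9273

0.927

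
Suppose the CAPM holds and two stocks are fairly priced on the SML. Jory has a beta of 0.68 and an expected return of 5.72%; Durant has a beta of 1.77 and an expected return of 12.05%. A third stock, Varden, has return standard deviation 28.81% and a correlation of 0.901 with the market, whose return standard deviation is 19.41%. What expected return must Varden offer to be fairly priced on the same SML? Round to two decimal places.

MRP = (12.05% − 5.72%) / (1.77 − 0.68) = 5.8073%
R_f = 5.72% − 0.68 × 5.8073% = 1.7710%
β_Varden = ρ·σ_i/σ_m = 0.901 × 28.81 / 19.41 = 1.3373
E(R_Varden) = R_f + β × MRP = 1.7710% + 1.3373 × 5.8073% = 9.54%

9.54%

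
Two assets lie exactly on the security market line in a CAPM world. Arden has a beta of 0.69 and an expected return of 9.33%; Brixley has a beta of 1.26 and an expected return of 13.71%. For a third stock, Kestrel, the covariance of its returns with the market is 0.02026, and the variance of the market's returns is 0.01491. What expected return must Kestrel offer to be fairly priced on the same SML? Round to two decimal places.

14.47%

MRP = (13.71% − 9.33%) / (1.26 − 0.69) = 7.6842%
R_f = 9.33% − 0.69 × 7.6842% = 4.0279%
β_Kestrel = Cov / Var(R_m) = 0.02026 / 0.01491 = 1.3588
E(R_Kestrel) = R_f + β × MRP = 4.0279% + 1.3588 × 7.6842% = 14.47%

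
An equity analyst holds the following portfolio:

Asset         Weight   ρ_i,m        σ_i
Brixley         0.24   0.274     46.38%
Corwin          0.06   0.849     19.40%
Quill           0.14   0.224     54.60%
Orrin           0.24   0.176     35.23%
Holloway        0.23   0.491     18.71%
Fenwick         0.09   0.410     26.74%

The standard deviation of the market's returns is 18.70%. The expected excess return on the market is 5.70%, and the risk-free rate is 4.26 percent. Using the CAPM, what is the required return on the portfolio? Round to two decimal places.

7.41%

β_Brixley = 0.274 × 46.38% / 18.70% = 0.6796
β_Corwin = 0.849 × 19.40% / 18.70% = 0.8808
β_Quill = 0.224 × 54.60% / 18.70% = 0.6540
β_Orrin = 0.176 × 35.23% / 18.70% = 0.3316
β_Holloway = 0.491 × 18.71% / 18.70% = 0.4913
β_Fenwick = 0.410 × 26.74% / 18.70% = 0.5863
β_P = Σ w_i β_i = 0.24×0.6796 + 0.06×0.8808 + 0.14×0.6540 + 0.24×0.3316 + 0.23×0.4913 + 0.09×0.5863 = 0.5529
E(R_P) = R_f + β_P × MRP = 4.26% + 0.5529 × 5.70% = 7.41%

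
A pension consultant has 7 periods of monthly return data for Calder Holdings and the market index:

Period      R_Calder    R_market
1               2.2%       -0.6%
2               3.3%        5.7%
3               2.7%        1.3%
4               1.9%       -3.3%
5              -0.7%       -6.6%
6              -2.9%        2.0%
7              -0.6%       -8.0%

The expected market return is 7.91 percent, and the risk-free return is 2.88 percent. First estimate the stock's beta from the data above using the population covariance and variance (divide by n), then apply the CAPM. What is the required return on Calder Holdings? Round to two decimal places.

3.80%

Mean R_i = (2.2 + 3.3 + 2.7 + 1.9 − 0.7 − 2.9 − 0.6) / 7 = 0.8429%
Mean R_m = (-0.6 + 5.7 + 1.3 − 3.3 − 6.6 + 2.0 − 8.0) / 7 = -1.3571%
Σ(R_i − R̄_i)(R_m − R̄_m) = 26.3571  ⇒  Cov = 26.3571 / 7 = 3.7653
Σ(R_m − R̄_m)² = 144.0971  ⇒  Var(R_m) = 144.0971 / 7 = 20.5853
β = Cov / Var(R_m) = 3.7653 / 20.5853 = 0.1829
MRP = 7.91% − 2.88% = 5.03%
E(R) = R_f + β × MRP = 2.88% + 0.1829 × 5.03% = 3.80%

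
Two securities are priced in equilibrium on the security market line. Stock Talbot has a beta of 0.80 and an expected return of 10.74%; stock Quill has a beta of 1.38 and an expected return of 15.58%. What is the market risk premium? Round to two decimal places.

8.34%

Both satisfy E(R) = R_f + β·MRP, so the slope of the SML is
MRP = (15.58% − 10.74%) / (1.38 − 0.80) = 4.84% / 0.58 = 8.3448%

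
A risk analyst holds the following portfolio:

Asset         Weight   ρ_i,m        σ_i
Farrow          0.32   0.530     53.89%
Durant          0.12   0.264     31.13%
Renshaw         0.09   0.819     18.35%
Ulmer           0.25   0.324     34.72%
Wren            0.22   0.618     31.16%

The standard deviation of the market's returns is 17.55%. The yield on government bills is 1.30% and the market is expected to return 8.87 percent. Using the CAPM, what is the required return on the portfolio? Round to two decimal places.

β_Farrow = 0.530 × 53.89% / 17.55% = 1.6274
β_Durant = 0.264 × 31.13% / 17.55% = 0.4683
β_Renshaw = 0.819 × 18.35% / 17.55% = 0.8563
β_Ulmer = 0.324 × 34.72% / 17.55% = 0.6410
β_Wren = 0.618 × 31.16% / 17.55% = 1.0973
β_P = Σ w_i β_i = 0.32×1.6274 + 0.12×0.4683 + 0.09×0.8563 + 0.25×0.6410 + 0.22×1.0973 = 1.0557
MRP = 8.87% − 1.30% = 7.57%
E(R_P) = R_f + β_P × MRP = 1.30% + 1.0557 × 7.57% = 9.29%

9.29%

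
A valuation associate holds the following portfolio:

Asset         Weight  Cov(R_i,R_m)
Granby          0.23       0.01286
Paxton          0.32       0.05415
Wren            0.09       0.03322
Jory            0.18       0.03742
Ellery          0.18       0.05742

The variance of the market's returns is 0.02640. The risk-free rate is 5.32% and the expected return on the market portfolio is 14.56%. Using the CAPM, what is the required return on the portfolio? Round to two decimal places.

19.44%

β_Granby = 0.01286 / 0.02640 = 0.4871
β_Paxton = 0.05415 / 0.02640 = 2.0511
β_Wren = 0.03322 / 0.02640 = 1.2583
β_Jory = 0.03742 / 0.02640 = 1.4174
β_Ellery = 0.05742 / 0.02640 = 2.1750
β_P = Σ w_i β_i = 0.23×0.4871 + 0.32×2.0511 + 0.09×1.2583 + 0.18×1.4174 + 0.18×2.1750 = 1.5283
MRP = 14.56% − 5.32% = 9.24%
E(R_P) = R_f + β_P × MRP = 5.32% + 1.5283 × 9.24% = 19.44%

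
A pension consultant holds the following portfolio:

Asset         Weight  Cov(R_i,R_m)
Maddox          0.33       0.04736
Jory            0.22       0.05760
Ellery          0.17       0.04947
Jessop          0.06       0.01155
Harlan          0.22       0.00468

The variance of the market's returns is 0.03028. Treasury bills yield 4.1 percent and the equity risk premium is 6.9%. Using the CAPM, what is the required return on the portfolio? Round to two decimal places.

β_Maddox = 0.04736 / 0.03028 = 1.5641
β_Jory = 0.05760 / 0.03028 = 1.9022
β_Ellery = 0.04947 / 0.03028 = 1.6338
β_Jessop = 0.01155 / 0.03028 = 0.3814
β_Harlan = 0.00468 / 0.03028 = 0.1546
β_P = Σ w_i β_i = 0.33×1.5641 + 0.22×1.9022 + 0.17×1.6338 + 0.06×0.3814 + 0.22×0.1546 = 1.2693
E(R_P) = R_f + β_P × MRP = 4.1% + 1.2693 × 6.9% = 12.86%

12.86%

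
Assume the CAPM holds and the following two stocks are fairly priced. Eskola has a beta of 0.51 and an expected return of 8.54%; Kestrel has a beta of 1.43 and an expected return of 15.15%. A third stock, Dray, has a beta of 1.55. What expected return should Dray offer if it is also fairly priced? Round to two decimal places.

MRP (SML slope) = (15.15% − 8.54%) / (1.43 − 0.51) = 6.61% / 0.92 = 7.1848%
R_f (intercept) = 8.54% − 0.51 × 7.1848% = 4.8758%
E(R_Dray) = R_f + β × MRP = 4.8758% + 1.55 × 7.1848% = 16.01%

16.01%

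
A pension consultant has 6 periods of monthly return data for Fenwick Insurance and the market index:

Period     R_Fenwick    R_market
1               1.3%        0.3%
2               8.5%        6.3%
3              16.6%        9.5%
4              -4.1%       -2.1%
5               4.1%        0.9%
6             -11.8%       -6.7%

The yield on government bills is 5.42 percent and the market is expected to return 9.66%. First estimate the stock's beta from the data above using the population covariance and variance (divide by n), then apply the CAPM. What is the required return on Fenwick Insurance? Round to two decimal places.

12.52%

Mean R_i = (1.3 + 8.5 + 16.6 − 4.1 + 4.1 − 11.8) / 6 = 2.4333%
Mean R_m = (0.3 + 6.3 + 9.5 − 2.1 + 0.9 − 6.7) / 6 = 1.3667%
Σ(R_i − R̄_i)(R_m − R̄_m) = 283.0467  ⇒  Cov = 283.0467 / 6 = 47.1745
Σ(R_m − R̄_m)² = 168.9333  ⇒  Var(R_m) = 168.9333 / 6 = 28.1556
β = Cov / Var(R_m) = 47.1745 / 28.1556 = 1.6755
MRP = 9.66% − 5.42% = 4.24%
E(R) = R_f + β × MRP = 5.42% + 1.6755 × 4.24% = 12.52%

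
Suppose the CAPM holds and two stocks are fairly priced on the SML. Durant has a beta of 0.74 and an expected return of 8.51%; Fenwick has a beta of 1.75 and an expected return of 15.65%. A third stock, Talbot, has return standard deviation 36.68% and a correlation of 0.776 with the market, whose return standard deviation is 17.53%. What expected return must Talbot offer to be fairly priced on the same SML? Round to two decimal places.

14.76%

MRP = (15.65% − 8.51%) / (1.75 − 0.74) = 7.0693%
R_f = 8.51% − 0.74 × 7.0693% = 3.2787%
β_Talbot = ρ·σ_i/σ_m = 0.776 × 36.68 / 17.53 = 1.6237
E(R_Talbot) = R_f + β × MRP = 3.2787% + 1.6237 × 7.0693% = 14.76%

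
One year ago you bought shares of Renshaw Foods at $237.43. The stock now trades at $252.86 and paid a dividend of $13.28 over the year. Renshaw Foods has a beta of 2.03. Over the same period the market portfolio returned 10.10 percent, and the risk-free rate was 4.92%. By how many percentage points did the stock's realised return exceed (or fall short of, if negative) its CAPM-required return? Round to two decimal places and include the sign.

Realised HPR = (P1 + D1 − P0) / P0 = (252.86 + 13.28 − 237.43) / 237.43 = 28.71 / 237.43 = 12.0920%
MRP = 10.10% − 4.92% = 5.18%
CAPM required = R_f + β·MRP = 4.92% + 2.03 × 5.18% = 15.4354%
α = realised − required = 12.0920% − 15.4354% = -3.34%

-3.34%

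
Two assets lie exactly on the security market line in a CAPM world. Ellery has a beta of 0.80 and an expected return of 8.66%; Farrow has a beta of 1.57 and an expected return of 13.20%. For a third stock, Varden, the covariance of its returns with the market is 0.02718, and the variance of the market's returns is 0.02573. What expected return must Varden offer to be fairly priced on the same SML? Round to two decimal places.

10.17%

MRP = (13.20% − 8.66%) / (1.57 − 0.80) = 5.8961%
R_f = 8.66% − 0.80 × 5.8961% = 3.9431%
β_Varden = Cov / Var(R_m) = 0.02718 / 0.02573 = 1.0564
E(R_Varden) = R_f + β × MRP = 3.9431% + 1.0564 × 5.8961% = 10.17%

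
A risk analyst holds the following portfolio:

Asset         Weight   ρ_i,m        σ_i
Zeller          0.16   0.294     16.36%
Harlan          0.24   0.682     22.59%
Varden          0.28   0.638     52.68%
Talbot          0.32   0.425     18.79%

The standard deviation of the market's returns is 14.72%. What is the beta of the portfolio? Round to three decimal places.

β_Zeller = 0.294 × 16.36% / 14.72% = 0.3268
β_Harlan = 0.682 × 22.59% / 14.72% = 1.0466
β_Varden = 0.638 × 52.68% / 14.72% = 2.2833
β_Talbot = 0.425 × 18.79% / 14.72% = 0.5425
β_P = Σ w_i β_i = 0.16×0.3268 + 0.24×1.0466 + 0.28×2.2833 + 0.32×0.5425 = 1.1164

1.116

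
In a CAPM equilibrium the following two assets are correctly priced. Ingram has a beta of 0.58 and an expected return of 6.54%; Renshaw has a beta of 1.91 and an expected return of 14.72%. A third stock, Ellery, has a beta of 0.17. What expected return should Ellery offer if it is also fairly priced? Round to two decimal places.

MRP (SML slope) = (14.72% − 6.54%) / (1.91 − 0.58) = 8.18% / 1.33 = 6.1504%
R_f (intercept) = 6.54% − 0.58 × 6.1504% = 2.9728%
E(R_Ellery) = R_f + β × MRP = 2.9728% + 0.17 × 6.1504% = 4.02%

4.02%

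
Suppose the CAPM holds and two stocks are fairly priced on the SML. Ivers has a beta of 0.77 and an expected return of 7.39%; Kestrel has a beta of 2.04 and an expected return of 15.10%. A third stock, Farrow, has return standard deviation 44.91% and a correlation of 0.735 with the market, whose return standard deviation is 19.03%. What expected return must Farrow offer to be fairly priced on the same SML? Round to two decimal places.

MRP = (15.10% − 7.39%) / (2.04 − 0.77) = 6.0709%
R_f = 7.39% − 0.77 × 6.0709% = 2.7154%
β_Farrow = ρ·σ_i/σ_m = 0.735 × 44.91 / 19.03 = 1.7346
E(R_Farrow) = R_f + β × MRP = 2.7154% + 1.7346 × 6.0709% = 13.25%

13.25%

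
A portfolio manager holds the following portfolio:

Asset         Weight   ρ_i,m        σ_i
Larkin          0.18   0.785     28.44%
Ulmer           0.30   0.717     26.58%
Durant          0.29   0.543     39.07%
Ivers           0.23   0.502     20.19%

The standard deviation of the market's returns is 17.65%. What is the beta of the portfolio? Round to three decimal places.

1.032

β_Larkin = 0.785 × 28.44% / 17.65% = 1.2649
β_Ulmer = 0.717 × 26.58% / 17.65% = 1.0798
β_Durant = 0.543 × 39.07% / 17.65% = 1.2020
β_Ivers = 0.502 × 20.19% / 17.65% = 0.5742
β_P = Σ w_i β_i = 0.18×1.2649 + 0.30×1.0798 + 0.29×1.2020 + 0.23×0.5742 = 1.0323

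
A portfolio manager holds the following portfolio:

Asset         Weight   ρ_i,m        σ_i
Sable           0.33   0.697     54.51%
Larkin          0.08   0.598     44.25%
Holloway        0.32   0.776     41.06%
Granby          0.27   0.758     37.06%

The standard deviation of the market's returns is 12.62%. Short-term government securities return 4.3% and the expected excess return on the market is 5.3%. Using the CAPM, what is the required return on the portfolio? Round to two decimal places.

β_Sable = 0.697 × 54.51% / 12.62% = 3.0106
β_Larkin = 0.598 × 44.25% / 12.62% = 2.0968
β_Holloway = 0.776 × 41.06% / 12.62% = 2.5248
β_Granby = 0.758 × 37.06% / 12.62% = 2.2259
β_P = Σ w_i β_i = 0.33×3.0106 + 0.08×2.0968 + 0.32×2.5248 + 0.27×2.2259 = 2.5702
E(R_P) = R_f + β_P × MRP = 4.3% + 2.5702 × 5.3% = 17.92%

17.92%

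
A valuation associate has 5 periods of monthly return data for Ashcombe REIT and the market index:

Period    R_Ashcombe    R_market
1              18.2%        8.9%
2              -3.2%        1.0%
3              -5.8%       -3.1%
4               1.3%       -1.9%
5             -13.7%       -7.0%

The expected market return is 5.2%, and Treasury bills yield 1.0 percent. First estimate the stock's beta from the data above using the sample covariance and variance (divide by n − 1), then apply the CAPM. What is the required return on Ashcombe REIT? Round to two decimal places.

Mean R_i = (18.2 − 3.2 − 5.8 + 1.3 − 13.7) / 5 = -0.6400%
Mean R_m = (8.9 + 1.0 − 3.1 − 1.9 − 7.0) / 5 = -0.4200%
Σ(R_i − R̄_i)(R_m − R̄_m) = 268.8460  ⇒  Cov = 268.8460 / 4 = 67.2115
Σ(R_m − R̄_m)² = 141.5480  ⇒  Var(R_m) = 141.5480 / 4 = 35.3870
β = Cov / Var(R_m) = 67.2115 / 35.3870 = 1.8993
MRP = 5.2% − 1.0% = 4.20%
E(R) = R_f + β × MRP = 1.0% + 1.8993 × 4.2% = 8.98%

8.98%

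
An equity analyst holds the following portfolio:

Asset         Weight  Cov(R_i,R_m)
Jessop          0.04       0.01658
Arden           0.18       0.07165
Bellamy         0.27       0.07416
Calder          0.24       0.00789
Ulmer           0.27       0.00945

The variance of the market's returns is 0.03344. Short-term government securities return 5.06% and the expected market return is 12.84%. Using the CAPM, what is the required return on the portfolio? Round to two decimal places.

13.91%

β_Jessop = 0.01658 / 0.03344 = 0.4958
β_Arden = 0.07165 / 0.03344 = 2.1426
β_Bellamy = 0.07416 / 0.03344 = 2.2177
β_Calder = 0.00789 / 0.03344 = 0.2359
β_Ulmer = 0.00945 / 0.03344 = 0.2826
β_P = Σ w_i β_i = 0.04×0.4958 + 0.18×2.1426 + 0.27×2.2177 + 0.24×0.2359 + 0.27×0.2826 = 1.1372
MRP = 12.84% − 5.06% = 7.78%
E(R_P) = R_f + β_P × MRP = 5.06% + 1.1372 × 7.78% = 13.91%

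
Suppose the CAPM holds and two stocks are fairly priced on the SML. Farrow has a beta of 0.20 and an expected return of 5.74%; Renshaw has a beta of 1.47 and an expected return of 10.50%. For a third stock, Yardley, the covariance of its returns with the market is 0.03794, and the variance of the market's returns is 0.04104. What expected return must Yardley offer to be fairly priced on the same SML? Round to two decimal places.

8.46%

MRP = (10.50% − 5.74%) / (1.47 − 0.20) = 3.7480%
R_f = 5.74% − 0.20 × 3.7480% = 4.9904%
β_Yardley = Cov / Var(R_m) = 0.03794 / 0.04104 = 0.9245
E(R_Yardley) = R_f + β × MRP = 4.9904% + 0.9245 × 3.7480% = 8.46%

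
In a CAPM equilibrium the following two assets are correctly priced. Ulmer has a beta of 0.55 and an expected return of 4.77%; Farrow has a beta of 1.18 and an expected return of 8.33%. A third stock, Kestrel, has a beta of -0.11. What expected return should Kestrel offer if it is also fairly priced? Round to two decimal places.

MRP (SML slope) = (8.33% − 4.77%) / (1.18 − 0.55) = 3.56% / 0.63 = 5.6508%
R_f (intercept) = 4.77% − 0.55 × 5.6508% = 1.6621%
E(R_Kestrel) = R_f + β × MRP = 1.6621% + -0.11 × 5.6508% = 1.04%

1.04%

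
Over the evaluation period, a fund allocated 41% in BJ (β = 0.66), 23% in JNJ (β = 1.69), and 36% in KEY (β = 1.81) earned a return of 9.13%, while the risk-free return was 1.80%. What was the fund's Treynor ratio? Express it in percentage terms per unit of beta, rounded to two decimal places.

β_P = 0.41×0.66 + 0.23×1.69 + 0.36×1.81 = 1.3109
Treynor = (R_P − R_f) / β_P = (9.13% − 1.80%) / 1.3109 = 7.33% / 1.3109 = 5.59%

5.59%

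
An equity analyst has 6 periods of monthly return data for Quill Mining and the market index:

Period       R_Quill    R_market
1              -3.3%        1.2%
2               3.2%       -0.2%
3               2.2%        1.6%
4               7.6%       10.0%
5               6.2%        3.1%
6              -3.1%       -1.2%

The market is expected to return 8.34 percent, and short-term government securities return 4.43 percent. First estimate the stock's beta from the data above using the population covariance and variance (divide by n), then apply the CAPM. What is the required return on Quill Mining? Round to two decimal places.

Mean R_i = (-3.3 + 3.2 + 2.2 + 7.6 + 6.2 − 3.1) / 6 = 2.1333%
Mean R_m = (1.2 − 0.2 + 1.6 + 10.0 + 3.1 − 1.2) / 6 = 2.4167%
Σ(R_i − R̄_i)(R_m − R̄_m) = 66.9267  ⇒  Cov = 66.9267 / 6 = 11.1545
Σ(R_m − R̄_m)² = 80.0483  ⇒  Var(R_m) = 80.0483 / 6 = 13.3414
β = Cov / Var(R_m) = 11.1545 / 13.3414 = 0.8361
MRP = 8.34% − 4.43% = 3.91%
E(R) = R_f + β × MRP = 4.43% + 0.8361 × 3.91% = 7.70%

7.70%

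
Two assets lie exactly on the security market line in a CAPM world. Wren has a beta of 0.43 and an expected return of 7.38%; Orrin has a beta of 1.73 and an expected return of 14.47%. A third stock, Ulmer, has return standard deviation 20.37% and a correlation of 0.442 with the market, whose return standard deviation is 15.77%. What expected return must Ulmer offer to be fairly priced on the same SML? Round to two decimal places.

MRP = (14.47% − 7.38%) / (1.73 − 0.43) = 5.4538%
R_f = 7.38% − 0.43 × 5.4538% = 5.0349%
β_Ulmer = ρ·σ_i/σ_m = 0.442 × 20.37 / 15.77 = 0.5709
E(R_Ulmer) = R_f + β × MRP = 5.0349% + 0.5709 × 5.4538% = 8.15%

8.15%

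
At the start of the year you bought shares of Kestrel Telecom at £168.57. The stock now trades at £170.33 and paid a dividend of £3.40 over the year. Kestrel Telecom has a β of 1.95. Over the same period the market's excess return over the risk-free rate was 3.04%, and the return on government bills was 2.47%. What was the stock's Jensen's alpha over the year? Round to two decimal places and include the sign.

Realised HPR = (P1 + D1 − P0) / P0 = (170.33 + 3.40 − 168.57) / 168.57 = 5.16 / 168.57 = 3.0610%
CAPM required = R_f + β·MRP = 2.47% + 1.95 × 3.04% = 8.3980%
α = realised − required = 3.0610% − 8.3980% = -5.34%

-5.34%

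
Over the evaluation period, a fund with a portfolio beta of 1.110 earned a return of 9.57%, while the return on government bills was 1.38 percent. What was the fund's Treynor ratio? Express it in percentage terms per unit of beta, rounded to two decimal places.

7.38%

Treynor = (R_P − R_f) / β_P = (9.57% − 1.38%) / 1.1100 = 8.19% / 1.1100 = 7.38%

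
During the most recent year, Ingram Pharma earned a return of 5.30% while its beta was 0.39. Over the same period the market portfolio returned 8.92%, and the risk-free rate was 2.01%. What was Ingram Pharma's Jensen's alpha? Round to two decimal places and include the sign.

+0.60%

Market excess return = 8.92% − 2.01% = 6.91%
CAPM benchmark = R_f + β(R_m − R_f) = 2.01% + 0.39 × 6.91% = 4.7049%
α = actual − benchmark = 5.30% − 4.7049% = +0.60%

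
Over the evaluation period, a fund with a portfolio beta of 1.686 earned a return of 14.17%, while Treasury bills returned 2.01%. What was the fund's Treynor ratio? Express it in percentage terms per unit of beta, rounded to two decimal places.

Treynor = (R_P − R_f) / β_P = (14.17% − 2.01%) / 1.6860 = 12.16% / 1.6860 = 7.21%

7.21%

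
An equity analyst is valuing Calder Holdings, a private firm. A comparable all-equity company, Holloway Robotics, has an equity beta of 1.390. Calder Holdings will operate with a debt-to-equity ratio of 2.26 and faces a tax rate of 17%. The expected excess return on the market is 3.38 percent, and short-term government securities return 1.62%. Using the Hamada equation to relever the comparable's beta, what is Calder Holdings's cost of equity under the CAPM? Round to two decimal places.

15.13%

β_L = β_U × [1 + (1 − t)(D/E)] = 1.390 × [1 + (1 − 0.17) × 2.26]
    = 1.390 × [1 + 0.83 × 2.26] = 1.390 × 2.8758 = 3.9974
E(R) = R_f + β_L × MRP = 1.62% + 3.9974 × 3.38% = 15.13%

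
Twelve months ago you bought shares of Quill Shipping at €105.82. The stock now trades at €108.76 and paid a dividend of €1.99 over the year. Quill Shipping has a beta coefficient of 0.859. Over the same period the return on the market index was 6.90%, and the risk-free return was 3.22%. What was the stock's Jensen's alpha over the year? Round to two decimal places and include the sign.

-1.72%

Realised HPR = (P1 + D1 − P0) / P0 = (108.76 + 1.99 − 105.82) / 105.82 = 4.93 / 105.82 = 4.6589%
MRP = 6.90% − 3.22% = 3.68%
CAPM required = R_f + β·MRP = 3.22% + 0.859 × 3.68% = 6.38112%
α = realised − required = 4.6589% − 6.38112% = -1.72%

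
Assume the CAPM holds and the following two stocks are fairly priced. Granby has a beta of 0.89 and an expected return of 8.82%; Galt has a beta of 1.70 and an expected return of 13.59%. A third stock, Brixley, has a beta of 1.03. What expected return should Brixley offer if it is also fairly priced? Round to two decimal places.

9.64%

MRP (SML slope) = (13.59% − 8.82%) / (1.70 − 0.89) = 4.77% / 0.81 = 5.8889%
R_f (intercept) = 8.82% − 0.89 × 5.8889% = 3.5789%
E(R_Brixley) = R_f + β × MRP = 3.5789% + 1.03 × 5.8889% = 9.64%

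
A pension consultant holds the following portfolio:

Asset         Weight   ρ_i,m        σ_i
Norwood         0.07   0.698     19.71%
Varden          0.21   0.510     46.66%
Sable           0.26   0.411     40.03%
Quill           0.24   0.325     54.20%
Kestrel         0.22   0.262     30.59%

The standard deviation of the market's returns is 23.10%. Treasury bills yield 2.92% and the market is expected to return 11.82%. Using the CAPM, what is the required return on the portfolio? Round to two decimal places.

β_Norwood = 0.698 × 19.71% / 23.10% = 0.5956
β_Varden = 0.510 × 46.66% / 23.10% = 1.0302
β_Sable = 0.411 × 40.03% / 23.10% = 0.7122
β_Quill = 0.325 × 54.20% / 23.10% = 0.7626
β_Kestrel = 0.262 × 30.59% / 23.10% = 0.3470
β_P = Σ w_i β_i = 0.07×0.5956 + 0.21×1.0302 + 0.26×0.7122 + 0.24×0.7626 + 0.22×0.3470 = 0.7026
MRP = 11.82% − 2.92% = 8.90%
E(R_P) = R_f + β_P × MRP = 2.92% + 0.7026 × 8.90% = 9.17%

9.17%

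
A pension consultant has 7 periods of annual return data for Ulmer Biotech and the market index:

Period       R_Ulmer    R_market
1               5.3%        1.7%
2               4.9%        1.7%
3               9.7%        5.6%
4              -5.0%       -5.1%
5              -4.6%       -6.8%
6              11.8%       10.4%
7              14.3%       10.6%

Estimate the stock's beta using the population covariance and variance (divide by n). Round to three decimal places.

1.090

Mean R_i = (5.3 + 4.9 + 9.7 − 5.0 − 4.6 + 11.8 + 14.3) / 7 = 5.2000%
Mean R_m = (1.7 + 1.7 + 5.6 − 5.1 − 6.8 + 10.4 + 10.6) / 7 = 2.5857%
Σ(R_i − R̄_i)(R_m − R̄_m) = 308.6200  ⇒  Cov = 308.6200 / 7 = 44.0886
Σ(R_m − R̄_m)² = 283.1086  ⇒  Var(R_m) = 283.1086 / 7 = 40.4441
β = Cov / Var(R_m) = 44.0886 / 40.4441 = 1.0901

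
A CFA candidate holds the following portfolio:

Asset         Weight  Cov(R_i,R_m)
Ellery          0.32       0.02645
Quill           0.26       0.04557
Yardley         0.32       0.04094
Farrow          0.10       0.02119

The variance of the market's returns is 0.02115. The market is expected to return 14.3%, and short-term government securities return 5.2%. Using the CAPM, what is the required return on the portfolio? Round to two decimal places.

20.49%

β_Ellery = 0.02645 / 0.02115 = 1.2506
β_Quill = 0.04557 / 0.02115 = 2.1546
β_Yardley = 0.04094 / 0.02115 = 1.9357
β_Farrow = 0.02119 / 0.02115 = 1.0019
β_P = Σ w_i β_i = 0.32×1.2506 + 0.26×2.1546 + 0.32×1.9357 + 0.10×1.0019 = 1.6800
MRP = 14.3% − 5.2% = 9.10%
E(R_P) = R_f + β_P × MRP = 5.2% + 1.6800 × 9.1% = 20.49%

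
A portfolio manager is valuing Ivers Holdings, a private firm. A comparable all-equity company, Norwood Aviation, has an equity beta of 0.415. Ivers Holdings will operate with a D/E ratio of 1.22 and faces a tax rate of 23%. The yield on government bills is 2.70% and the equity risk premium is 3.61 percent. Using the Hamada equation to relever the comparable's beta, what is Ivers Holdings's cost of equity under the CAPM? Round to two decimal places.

5.61%

β_L = β_U × [1 + (1 − t)(D/E)] = 0.415 × [1 + (1 − 0.23) × 1.22]
    = 0.415 × [1 + 0.77 × 1.22] = 0.415 × 1.9394 = 0.8049
E(R) = R_f + β_L × MRP = 2.70% + 0.8049 × 3.61% = 5.61%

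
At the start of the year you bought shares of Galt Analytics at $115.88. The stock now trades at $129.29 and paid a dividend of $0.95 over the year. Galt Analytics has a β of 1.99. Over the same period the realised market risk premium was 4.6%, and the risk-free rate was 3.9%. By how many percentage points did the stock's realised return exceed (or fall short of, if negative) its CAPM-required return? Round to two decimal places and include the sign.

Realised HPR = (P1 + D1 − P0) / P0 = (129.29 + 0.95 − 115.88) / 115.88 = 14.36 / 115.88 = 12.3921%
CAPM required = R_f + β·MRP = 3.9% + 1.99 × 4.6% = 13.0540%
α = realised − required = 12.3921% − 13.0540% = -0.66%

-0.66%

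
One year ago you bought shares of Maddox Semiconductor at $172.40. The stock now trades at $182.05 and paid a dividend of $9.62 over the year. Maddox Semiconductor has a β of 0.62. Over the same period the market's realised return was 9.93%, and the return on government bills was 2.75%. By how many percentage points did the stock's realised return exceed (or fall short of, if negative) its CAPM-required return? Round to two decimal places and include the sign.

+3.98%

Realised HPR = (P1 + D1 − P0) / P0 = (182.05 + 9.62 − 172.40) / 172.40 = 19.27 / 172.40 = 11.1775%
MRP = 9.93% − 2.75% = 7.18%
CAPM required = R_f + β·MRP = 2.75% + 0.62 × 7.18% = 7.2016%
α = realised − required = 11.1775% − 7.2016% = +3.98%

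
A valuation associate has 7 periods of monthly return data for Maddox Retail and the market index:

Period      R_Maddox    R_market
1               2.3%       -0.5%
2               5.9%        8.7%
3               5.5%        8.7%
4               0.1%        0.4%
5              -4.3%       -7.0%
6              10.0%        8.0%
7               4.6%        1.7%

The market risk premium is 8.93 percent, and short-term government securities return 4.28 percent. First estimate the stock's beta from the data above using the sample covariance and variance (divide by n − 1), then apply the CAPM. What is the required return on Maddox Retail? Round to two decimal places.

10.52%

Mean R_i = (2.3 + 5.9 + 5.5 + 0.1 − 4.3 + 10.0 + 4.6) / 7 = 3.4429%
Mean R_m = (-0.5 + 8.7 + 8.7 + 0.4 − 7.0 + 8.0 + 1.7) / 7 = 2.8571%
Σ(R_i − R̄_i)(R_m − R̄_m) = 147.1329  ⇒  Cov = 147.1329 / 6 = 24.5222
Σ(R_m − R̄_m)² = 210.5371  ⇒  Var(R_m) = 210.5371 / 6 = 35.0895
β = Cov / Var(R_m) = 24.5222 / 35.0895 = 0.6988
E(R) = R_f + β × MRP = 4.28% + 0.6988 × 8.93% = 10.52%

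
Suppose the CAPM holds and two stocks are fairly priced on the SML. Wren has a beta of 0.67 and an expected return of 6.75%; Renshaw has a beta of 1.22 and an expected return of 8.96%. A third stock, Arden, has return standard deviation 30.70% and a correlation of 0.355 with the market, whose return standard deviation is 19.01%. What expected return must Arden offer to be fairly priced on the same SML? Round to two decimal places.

MRP = (8.96% − 6.75%) / (1.22 − 0.67) = 4.0182%
R_f = 6.75% − 0.67 × 4.0182% = 4.0578%
β_Arden = ρ·σ_i/σ_m = 0.355 × 30.70 / 19.01 = 0.5733
E(R_Arden) = R_f + β × MRP = 4.0578% + 0.5733 × 4.0182% = 6.36%

6.36%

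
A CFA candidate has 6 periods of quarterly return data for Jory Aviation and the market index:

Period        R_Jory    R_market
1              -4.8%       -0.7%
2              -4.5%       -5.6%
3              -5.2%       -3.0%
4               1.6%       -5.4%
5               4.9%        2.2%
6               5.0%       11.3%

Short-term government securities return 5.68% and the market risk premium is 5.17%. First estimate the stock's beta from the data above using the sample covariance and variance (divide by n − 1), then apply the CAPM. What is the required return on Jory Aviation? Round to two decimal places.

8.29%

Mean R_i = (-4.8 − 4.5 − 5.2 + 1.6 + 4.9 + 5.0) / 6 = -0.5000%
Mean R_m = (-0.7 − 5.6 − 3.0 − 5.4 + 2.2 + 11.3) / 6 = -0.2000%
Σ(R_i − R̄_i)(R_m − R̄_m) = 102.2000  ⇒  Cov = 102.2000 / 5 = 20.4400
Σ(R_m − R̄_m)² = 202.3000  ⇒  Var(R_m) = 202.3000 / 5 = 40.4600
β = Cov / Var(R_m) = 20.4400 / 40.4600 = 0.5052
E(R) = R_f + β × MRP = 5.68% + 0.5052 × 5.17% = 8.29%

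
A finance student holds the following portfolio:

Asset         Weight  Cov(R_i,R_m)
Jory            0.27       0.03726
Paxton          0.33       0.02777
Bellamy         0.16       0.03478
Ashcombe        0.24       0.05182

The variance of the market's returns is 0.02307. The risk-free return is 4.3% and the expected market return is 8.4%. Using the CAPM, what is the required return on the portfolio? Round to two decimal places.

10.92%

β_Jory = 0.03726 / 0.02307 = 1.6151
β_Paxton = 0.02777 / 0.02307 = 1.2037
β_Bellamy = 0.03478 / 0.02307 = 1.5076
β_Ashcombe = 0.05182 / 0.02307 = 2.2462
β_P = Σ w_i β_i = 0.27×1.6151 + 0.33×1.2037 + 0.16×1.5076 + 0.24×2.2462 = 1.6136
MRP = 8.4% − 4.3% = 4.10%
E(R_P) = R_f + β_P × MRP = 4.3% + 1.6136 × 4.1% = 10.92%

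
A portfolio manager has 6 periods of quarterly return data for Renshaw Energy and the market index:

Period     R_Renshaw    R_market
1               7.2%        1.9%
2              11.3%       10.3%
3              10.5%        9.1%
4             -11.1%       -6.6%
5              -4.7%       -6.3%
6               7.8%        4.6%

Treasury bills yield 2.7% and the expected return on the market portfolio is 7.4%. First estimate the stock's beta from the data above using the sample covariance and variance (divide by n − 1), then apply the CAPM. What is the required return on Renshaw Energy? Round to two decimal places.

Mean R_i = (7.2 + 11.3 + 10.5 − 11.1 − 4.7 + 7.8) / 6 = 3.5000%
Mean R_m = (1.9 + 10.3 + 9.1 − 6.6 − 6.3 + 4.6) / 6 = 2.1667%
Σ(R_i − R̄_i)(R_m − R̄_m) = 318.8700  ⇒  Cov = 318.8700 / 5 = 63.7740
Σ(R_m − R̄_m)² = 268.7533  ⇒  Var(R_m) = 268.7533 / 5 = 53.7507
β = Cov / Var(R_m) = 63.7740 / 53.7507 = 1.1865
MRP = 7.4% − 2.7% = 4.70%
E(R) = R_f + β × MRP = 2.7% + 1.1865 × 4.7% = 8.28%

8.28%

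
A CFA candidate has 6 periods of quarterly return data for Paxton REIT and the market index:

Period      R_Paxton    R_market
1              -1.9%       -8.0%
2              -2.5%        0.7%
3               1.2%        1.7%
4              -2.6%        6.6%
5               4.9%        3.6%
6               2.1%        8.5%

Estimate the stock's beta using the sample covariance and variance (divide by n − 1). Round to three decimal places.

Mean R_i = (-1.9 − 2.5 + 1.2 − 2.6 + 4.9 + 2.1) / 6 = 0.2000%
Mean R_m = (-8.0 + 0.7 + 1.7 + 6.6 + 3.6 + 8.5) / 6 = 2.1833%
Σ(R_i − R̄_i)(R_m − R̄_m) = 31.2000  ⇒  Cov = 31.2000 / 5 = 6.2400
Σ(R_m − R̄_m)² = 167.5483  ⇒  Var(R_m) = 167.5483 / 5 = 33.5097
β = Cov / Var(R_m) = 6.2400 / 33.5097 = 0.1862

0.186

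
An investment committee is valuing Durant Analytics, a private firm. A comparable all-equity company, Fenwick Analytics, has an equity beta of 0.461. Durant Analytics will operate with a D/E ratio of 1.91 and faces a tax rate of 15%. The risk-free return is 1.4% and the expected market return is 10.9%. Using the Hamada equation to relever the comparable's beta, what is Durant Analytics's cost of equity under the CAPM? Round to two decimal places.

12.89%

β_L = β_U × [1 + (1 − t)(D/E)] = 0.461 × [1 + (1 − 0.15) × 1.91]
    = 0.461 × [1 + 0.85 × 1.91] = 0.461 × 2.6235 = 1.2094
MRP = 10.9% − 1.4% = 9.50%
E(R) = R_f + β_L × MRP = 1.4% + 1.2094 × 9.5% = 12.89%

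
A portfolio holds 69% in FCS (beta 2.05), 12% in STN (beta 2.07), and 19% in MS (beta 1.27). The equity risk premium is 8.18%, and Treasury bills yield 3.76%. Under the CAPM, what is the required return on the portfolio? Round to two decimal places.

β_P = Σ w_i β_i = 0.69×2.05 + 0.12×2.07 + 0.19×1.27 = 1.9042
E(R_P) = R_f + β_P × MRP = 3.76% + 1.9042 × 8.18% = 19.34%

19.34%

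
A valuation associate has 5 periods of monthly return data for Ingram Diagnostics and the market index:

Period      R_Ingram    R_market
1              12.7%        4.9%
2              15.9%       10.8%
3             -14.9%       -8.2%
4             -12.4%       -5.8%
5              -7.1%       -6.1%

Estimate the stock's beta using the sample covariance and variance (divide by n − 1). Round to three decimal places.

1.696

Mean R_i = (12.7 + 15.9 − 14.9 − 12.4 − 7.1) / 5 = -1.1600%
Mean R_m = (4.9 + 10.8 − 8.2 − 5.8 − 6.1) / 5 = -0.8800%
Σ(R_i − R̄_i)(R_m − R̄_m) = 466.2560  ⇒  Cov = 466.2560 / 4 = 116.5640
Σ(R_m − R̄_m)² = 274.8680  ⇒  Var(R_m) = 274.8680 / 4 = 68.7170
β = Cov / Var(R_m) = 116.5640 / 68.7170 = 1.6963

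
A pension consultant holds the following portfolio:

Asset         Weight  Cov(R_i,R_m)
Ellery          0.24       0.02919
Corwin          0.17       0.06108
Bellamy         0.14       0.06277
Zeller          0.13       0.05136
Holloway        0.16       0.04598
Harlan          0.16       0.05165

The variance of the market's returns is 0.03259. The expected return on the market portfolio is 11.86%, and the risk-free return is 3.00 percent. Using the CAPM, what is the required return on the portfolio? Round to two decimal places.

β_Ellery = 0.02919 / 0.03259 = 0.8957
β_Corwin = 0.06108 / 0.03259 = 1.8742
β_Bellamy = 0.06277 / 0.03259 = 1.9261
β_Zeller = 0.05136 / 0.03259 = 1.5759
β_Holloway = 0.04598 / 0.03259 = 1.4109
β_Harlan = 0.05165 / 0.03259 = 1.5848
β_P = Σ w_i β_i = 0.24×0.8957 + 0.17×1.8742 + 0.14×1.9261 + 0.13×1.5759 + 0.16×1.4109 + 0.16×1.5848 = 1.4874
MRP = 11.86% − 3.00% = 8.86%
E(R_P) = R_f + β_P × MRP = 3.00% + 1.4874 × 8.86% = 16.18%

16.18%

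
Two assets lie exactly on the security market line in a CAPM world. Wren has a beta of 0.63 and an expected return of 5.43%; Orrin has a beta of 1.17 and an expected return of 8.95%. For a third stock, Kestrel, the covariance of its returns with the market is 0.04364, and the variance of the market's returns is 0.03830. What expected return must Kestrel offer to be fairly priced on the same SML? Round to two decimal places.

MRP = (8.95% − 5.43%) / (1.17 − 0.63) = 6.5185%
R_f = 5.43% − 0.63 × 6.5185% = 1.3233%
β_Kestrel = Cov / Var(R_m) = 0.04364 / 0.03830 = 1.1394
E(R_Kestrel) = R_f + β × MRP = 1.3233% + 1.1394 × 6.5185% = 8.75%

8.75%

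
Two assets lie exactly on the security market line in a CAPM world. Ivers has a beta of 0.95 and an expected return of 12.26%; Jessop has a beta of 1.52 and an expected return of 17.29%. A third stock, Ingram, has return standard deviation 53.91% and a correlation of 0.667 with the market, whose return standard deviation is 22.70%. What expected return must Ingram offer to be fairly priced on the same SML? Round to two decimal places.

17.86%

MRP = (17.29% − 12.26%) / (1.52 − 0.95) = 8.8246%
R_f = 12.26% − 0.95 × 8.8246% = 3.8766%
β_Ingram = ρ·σ_i/σ_m = 0.667 × 53.91 / 22.70 = 1.5841
E(R_Ingram) = R_f + β × MRP = 3.8766% + 1.5841 × 8.8246% = 17.86%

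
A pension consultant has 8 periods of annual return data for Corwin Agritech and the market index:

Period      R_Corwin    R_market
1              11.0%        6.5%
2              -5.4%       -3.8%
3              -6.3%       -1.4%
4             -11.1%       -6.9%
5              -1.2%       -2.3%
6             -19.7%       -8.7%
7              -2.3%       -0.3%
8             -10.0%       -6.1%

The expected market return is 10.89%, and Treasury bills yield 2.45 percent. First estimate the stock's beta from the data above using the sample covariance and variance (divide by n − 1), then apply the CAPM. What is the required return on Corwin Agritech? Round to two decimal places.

Mean R_i = (11.0 − 5.4 − 6.3 − 11.1 − 1.2 − 19.7 − 2.3 − 10.0) / 8 = -5.6250%
Mean R_m = (6.5 − 3.8 − 1.4 − 6.9 − 2.3 − 8.7 − 0.3 − 6.1) / 8 = -2.8750%
Σ(R_i − R̄_i)(R_m − R̄_m) = 283.8950  ⇒  Cov = 283.8950 / 7 = 40.5564
Σ(R_m − R̄_m)² = 158.4150  ⇒  Var(R_m) = 158.4150 / 7 = 22.6307
β = Cov / Var(R_m) = 40.5564 / 22.6307 = 1.7921
MRP = 10.89% − 2.45% = 8.44%
E(R) = R_f + β × MRP = 2.45% + 1.7921 × 8.44% = 17.58%

17.58%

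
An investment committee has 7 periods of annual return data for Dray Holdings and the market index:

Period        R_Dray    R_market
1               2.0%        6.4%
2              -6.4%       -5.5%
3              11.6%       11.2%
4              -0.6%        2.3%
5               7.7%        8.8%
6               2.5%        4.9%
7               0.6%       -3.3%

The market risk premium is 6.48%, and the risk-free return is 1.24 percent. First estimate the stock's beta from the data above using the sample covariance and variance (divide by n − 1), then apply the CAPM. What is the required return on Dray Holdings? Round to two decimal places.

Mean R_i = (2.0 − 6.4 + 11.6 − 0.6 + 7.7 + 2.5 + 0.6) / 7 = 2.4857%
Mean R_m = (6.4 − 5.5 + 11.2 + 2.3 + 8.8 + 4.9 − 3.3) / 7 = 3.5429%
Σ(R_i − R̄_i)(R_m − R̄_m) = 192.9243  ⇒  Cov = 192.9243 / 6 = 32.1541
Σ(R_m − R̄_m)² = 226.4171  ⇒  Var(R_m) = 226.4171 / 6 = 37.7362
β = Cov / Var(R_m) = 32.1541 / 37.7362 = 0.8521
E(R) = R_f + β × MRP = 1.24% + 0.8521 × 6.48% = 6.76%

6.76%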